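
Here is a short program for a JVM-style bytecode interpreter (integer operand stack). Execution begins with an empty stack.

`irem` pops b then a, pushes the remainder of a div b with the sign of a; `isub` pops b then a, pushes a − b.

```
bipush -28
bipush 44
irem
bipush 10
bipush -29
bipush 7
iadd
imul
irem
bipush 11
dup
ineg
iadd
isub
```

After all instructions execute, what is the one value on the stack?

-28

bipush -28  -28
bipush 44   -28 44
irem        -28
bipush 10   -28 10
bipush -29  -28 10 -29
bipush 7    -28 10 -29 7
iadd        -28 10 -22
imul        -28 -220
irem        -28
bipush 11   -28 11
dup         -28 11 11
ineg        -28 11 -11
iadd        -28 0
isub        -28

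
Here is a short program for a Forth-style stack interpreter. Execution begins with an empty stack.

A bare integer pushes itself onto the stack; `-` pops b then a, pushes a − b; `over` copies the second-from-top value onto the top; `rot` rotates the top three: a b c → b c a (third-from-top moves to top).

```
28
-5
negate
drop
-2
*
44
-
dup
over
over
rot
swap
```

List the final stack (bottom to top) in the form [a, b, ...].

[-100, -100, -100, -100]

28      [28]
-5      [28, -5]
negate  [28, 5]
drop    [28]
-2      [28, -2]
*       [-56]
44      [-56, 44]
-       [-100]
dup     [-100, -100]
over    [-100, -100, -100]
over    [-100, -100, -100, -100]
rot     [-100, -100, -100, -100]
swap    [-100, -100, -100, -100]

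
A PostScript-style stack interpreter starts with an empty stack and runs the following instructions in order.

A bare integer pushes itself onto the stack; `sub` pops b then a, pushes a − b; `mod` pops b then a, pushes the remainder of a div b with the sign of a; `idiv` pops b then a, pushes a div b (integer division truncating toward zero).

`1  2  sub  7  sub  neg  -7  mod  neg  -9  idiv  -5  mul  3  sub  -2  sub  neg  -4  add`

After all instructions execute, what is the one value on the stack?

-3

1     [1]
2     [1, 2]
sub   [-1]
7     [-1, 7]
sub   [-8]
neg   [8]
-7    [8, -7]
mod   [1]
neg   [-1]
-9    [-1, -9]
idiv  [0]
-5    [0, -5]
mul   [0]
3     [0, 3]
sub   [-3]
-2    [-3, -2]
sub   [-1]
neg   [1]
-4    [1, -4]
add   [-3]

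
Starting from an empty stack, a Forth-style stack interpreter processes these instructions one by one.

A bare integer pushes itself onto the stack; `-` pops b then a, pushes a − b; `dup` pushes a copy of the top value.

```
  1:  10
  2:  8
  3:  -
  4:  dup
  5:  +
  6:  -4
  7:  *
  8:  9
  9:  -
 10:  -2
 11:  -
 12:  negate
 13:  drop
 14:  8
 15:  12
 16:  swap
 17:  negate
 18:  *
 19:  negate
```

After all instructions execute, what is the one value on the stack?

10      [10]
8       [10, 8]
-       [2]
dup     [2, 2]
+       [4]
-4      [4, -4]
*       [-16]
9       [-16, 9]
-       [-25]
-2      [-25, -2]
-       [-23]
negate  [23]
drop    []
8       [8]
12      [8, 12]
swap    [12, 8]
negate  [12, -8]
*       [-96]
negate  [96]

96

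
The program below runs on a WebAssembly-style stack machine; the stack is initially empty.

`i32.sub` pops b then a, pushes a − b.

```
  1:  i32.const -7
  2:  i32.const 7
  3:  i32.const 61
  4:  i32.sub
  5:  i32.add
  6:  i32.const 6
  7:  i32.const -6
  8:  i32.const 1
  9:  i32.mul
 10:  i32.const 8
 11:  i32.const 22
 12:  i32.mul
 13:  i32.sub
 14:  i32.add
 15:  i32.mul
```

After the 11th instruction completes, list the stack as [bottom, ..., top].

i32.const -7 → [-7]
i32.const 7  → [-7, 7]
i32.const 61 → [-7, 7, 61]
i32.sub      → [-7, -54]
i32.add      → [-61]
i32.const 6  → [-61, 6]
i32.const -6 → [-61, 6, -6]
i32.const 1  → [-61, 6, -6, 1]
i32.mul      → [-61, 6, -6]
i32.const 8  → [-61, 6, -6, 8]
i32.const 22 → [-61, 6, -6, 8, 22]

[-61, 6, -6, 8, 22]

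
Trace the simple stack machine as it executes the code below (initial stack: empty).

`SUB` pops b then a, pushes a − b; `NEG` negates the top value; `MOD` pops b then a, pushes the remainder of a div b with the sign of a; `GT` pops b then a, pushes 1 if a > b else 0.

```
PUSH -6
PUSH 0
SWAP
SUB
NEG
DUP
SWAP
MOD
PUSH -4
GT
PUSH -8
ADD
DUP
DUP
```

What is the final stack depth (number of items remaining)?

PUSH -6 -> -6
PUSH 0  -> -6 0
SWAP    -> 0 -6
SUB     -> 6
NEG     -> -6
DUP     -> -6 -6
SWAP    -> -6 -6
MOD     -> 0
PUSH -4 -> 0 -4
GT      -> 1
PUSH -8 -> 1 -8
ADD     -> -7
DUP     -> -7 -7
DUP     -> -7 -7 -7

3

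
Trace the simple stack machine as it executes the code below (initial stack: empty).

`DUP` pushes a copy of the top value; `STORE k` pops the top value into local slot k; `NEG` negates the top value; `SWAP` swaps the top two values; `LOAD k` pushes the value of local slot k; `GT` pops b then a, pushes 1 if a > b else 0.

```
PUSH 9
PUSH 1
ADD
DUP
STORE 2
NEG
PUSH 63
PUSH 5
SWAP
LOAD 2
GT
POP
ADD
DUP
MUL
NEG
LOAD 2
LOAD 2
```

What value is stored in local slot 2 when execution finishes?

PUSH 9  : 9
PUSH 1  : 9 1
ADD     : 10
DUP     : 10 10
STORE 2 : 10
NEG     : -10
PUSH 63 : -10 63
PUSH 5  : -10 63 5
SWAP    : -10 5 63
LOAD 2  : -10 5 63 10
GT      : -10 5 1
POP     : -10 5
ADD     : -5
DUP     : -5 -5
MUL     : 25
NEG     : -25
LOAD 2  : -25 10
LOAD 2  : -25 10 10

10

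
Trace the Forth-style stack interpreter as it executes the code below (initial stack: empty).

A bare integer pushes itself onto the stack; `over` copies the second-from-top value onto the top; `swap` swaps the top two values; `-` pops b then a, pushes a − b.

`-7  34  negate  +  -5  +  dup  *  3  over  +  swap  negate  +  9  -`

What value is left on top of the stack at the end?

-6

-7      [-7]
34      [-7, 34]
negate  [-7, -34]
+       [-41]
-5      [-41, -5]
+       [-46]
dup     [-46, -46]
*       [2116]
3       [2116, 3]
over    [2116, 3, 2116]
+       [2116, 2119]
swap    [2119, 2116]
negate  [2119, -2116]
+       [3]
9       [3, 9]
-       [-6]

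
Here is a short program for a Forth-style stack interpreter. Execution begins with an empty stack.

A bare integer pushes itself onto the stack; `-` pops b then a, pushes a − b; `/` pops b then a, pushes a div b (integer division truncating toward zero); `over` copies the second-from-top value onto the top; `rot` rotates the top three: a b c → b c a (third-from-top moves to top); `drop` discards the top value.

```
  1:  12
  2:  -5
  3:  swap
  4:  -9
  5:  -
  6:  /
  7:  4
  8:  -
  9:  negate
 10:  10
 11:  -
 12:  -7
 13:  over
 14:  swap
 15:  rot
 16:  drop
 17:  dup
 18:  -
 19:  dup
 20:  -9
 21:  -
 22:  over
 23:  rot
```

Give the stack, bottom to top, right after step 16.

[-6, -7]

12     -> [12]
-5     -> [12, -5]
swap   -> [-5, 12]
-9     -> [-5, 12, -9]
-      -> [-5, 21]
/      -> [0]
4      -> [0, 4]
-      -> [-4]
negate -> [4]
10     -> [4, 10]
-      -> [-6]
-7     -> [-6, -7]
over   -> [-6, -7, -6]
swap   -> [-6, -6, -7]
rot    -> [-6, -7, -6]
drop   -> [-6, -7]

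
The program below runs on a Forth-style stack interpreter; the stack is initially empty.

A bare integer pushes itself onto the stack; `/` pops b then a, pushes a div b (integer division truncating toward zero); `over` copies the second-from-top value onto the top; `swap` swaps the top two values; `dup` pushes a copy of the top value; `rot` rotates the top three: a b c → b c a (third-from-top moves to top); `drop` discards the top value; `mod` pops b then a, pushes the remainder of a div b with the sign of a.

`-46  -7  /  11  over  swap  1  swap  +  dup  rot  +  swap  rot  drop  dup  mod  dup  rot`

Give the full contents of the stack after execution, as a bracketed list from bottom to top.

-46   [-46]
-7    [-46, -7]
/     [6]
11    [6, 11]
over  [6, 11, 6]
swap  [6, 6, 11]
1     [6, 6, 11, 1]
swap  [6, 6, 1, 11]
+     [6, 6, 12]
dup   [6, 6, 12, 12]
rot   [6, 12, 12, 6]
+     [6, 12, 18]
swap  [6, 18, 12]
rot   [18, 12, 6]
drop  [18, 12]
dup   [18, 12, 12]
mod   [18, 0]
dup   [18, 0, 0]
rot   [0, 0, 18]

[0, 0, 18]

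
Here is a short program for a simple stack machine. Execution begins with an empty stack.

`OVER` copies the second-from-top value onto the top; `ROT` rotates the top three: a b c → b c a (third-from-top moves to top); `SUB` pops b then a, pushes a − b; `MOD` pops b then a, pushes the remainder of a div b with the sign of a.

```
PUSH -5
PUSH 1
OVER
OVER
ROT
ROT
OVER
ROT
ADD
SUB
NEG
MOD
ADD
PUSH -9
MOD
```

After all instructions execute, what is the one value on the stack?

-4

PUSH -5  -5
PUSH 1   -5 1
OVER     -5 1 -5
OVER     -5 1 -5 1
ROT      -5 -5 1 1
ROT      -5 1 1 -5
OVER     -5 1 1 -5 1
ROT      -5 1 -5 1 1
ADD      -5 1 -5 2
SUB      -5 1 -7
NEG      -5 1 7
MOD      -5 1
ADD      -4
PUSH -9  -4 -9
MOD      -4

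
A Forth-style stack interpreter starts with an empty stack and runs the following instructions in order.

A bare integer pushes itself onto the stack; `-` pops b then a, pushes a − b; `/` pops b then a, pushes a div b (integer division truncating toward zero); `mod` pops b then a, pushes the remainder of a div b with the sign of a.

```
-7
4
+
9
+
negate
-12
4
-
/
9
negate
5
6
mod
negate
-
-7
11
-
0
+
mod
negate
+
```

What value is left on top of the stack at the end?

-7      -7
4       -7 4
+       -3
9       -3 9
+       6
negate  -6
-12     -6 -12
4       -6 -12 4
-       -6 -16
/       0
9       0 9
negate  0 -9
5       0 -9 5
6       0 -9 5 6
mod     0 -9 5
negate  0 -9 -5
-       0 -4
-7      0 -4 -7
11      0 -4 -7 11
-       0 -4 -18
0       0 -4 -18 0
+       0 -4 -18
mod     0 -4
negate  0 4
+       4

4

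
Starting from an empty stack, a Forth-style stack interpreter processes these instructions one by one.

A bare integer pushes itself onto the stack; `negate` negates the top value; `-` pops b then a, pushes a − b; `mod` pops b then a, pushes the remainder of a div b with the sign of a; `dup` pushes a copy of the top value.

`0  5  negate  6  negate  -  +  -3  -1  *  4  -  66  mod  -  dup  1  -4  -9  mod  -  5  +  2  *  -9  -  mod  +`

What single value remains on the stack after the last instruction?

0      : [0]
5      : [0, 5]
negate : [0, -5]
6      : [0, -5, 6]
negate : [0, -5, -6]
-      : [0, 1]
+      : [1]
-3     : [1, -3]
-1     : [1, -3, -1]
*      : [1, 3]
4      : [1, 3, 4]
-      : [1, -1]
66     : [1, -1, 66]
mod    : [1, -1]
-      : [2]
dup    : [2, 2]
1      : [2, 2, 1]
-4     : [2, 2, 1, -4]
-9     : [2, 2, 1, -4, -9]
mod    : [2, 2, 1, -4]
-      : [2, 2, 5]
5      : [2, 2, 5, 5]
+      : [2, 2, 10]
2      : [2, 2, 10, 2]
*      : [2, 2, 20]
-9     : [2, 2, 20, -9]
-      : [2, 2, 29]
mod    : [2, 2]
+      : [4]

4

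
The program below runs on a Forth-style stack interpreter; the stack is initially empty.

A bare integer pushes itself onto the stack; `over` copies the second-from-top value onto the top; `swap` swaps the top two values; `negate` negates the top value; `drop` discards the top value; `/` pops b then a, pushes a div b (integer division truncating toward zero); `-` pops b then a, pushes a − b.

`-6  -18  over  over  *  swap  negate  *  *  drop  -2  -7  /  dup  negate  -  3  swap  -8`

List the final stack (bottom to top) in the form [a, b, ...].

-6     : [-6]
-18    : [-6, -18]
over   : [-6, -18, -6]
over   : [-6, -18, -6, -18]
*      : [-6, -18, 108]
swap   : [-6, 108, -18]
negate : [-6, 108, 18]
*      : [-6, 1944]
*      : [-11664]
drop   : []
-2     : [-2]
-7     : [-2, -7]
/      : [0]
dup    : [0, 0]
negate : [0, 0]
-      : [0]
3      : [0, 3]
swap   : [3, 0]
-8     : [3, 0, -8]

[3, 0, -8]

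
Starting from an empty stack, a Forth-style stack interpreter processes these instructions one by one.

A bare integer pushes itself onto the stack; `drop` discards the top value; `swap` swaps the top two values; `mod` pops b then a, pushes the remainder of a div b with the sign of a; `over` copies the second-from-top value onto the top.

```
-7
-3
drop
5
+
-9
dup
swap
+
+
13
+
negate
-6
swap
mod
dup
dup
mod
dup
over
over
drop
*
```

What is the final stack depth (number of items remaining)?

3

-7     → -7
-3     → -7 -3
drop   → -7
5      → -7 5
+      → -2
-9     → -2 -9
dup    → -2 -9 -9
swap   → -2 -9 -9
+      → -2 -18
+      → -20
13     → -20 13
+      → -7
negate → 7
-6     → 7 -6
swap   → -6 7
mod    → -6
dup    → -6 -6
dup    → -6 -6 -6
mod    → -6 0
dup    → -6 0 0
over   → -6 0 0 0
over   → -6 0 0 0 0
drop   → -6 0 0 0
*      → -6 0 0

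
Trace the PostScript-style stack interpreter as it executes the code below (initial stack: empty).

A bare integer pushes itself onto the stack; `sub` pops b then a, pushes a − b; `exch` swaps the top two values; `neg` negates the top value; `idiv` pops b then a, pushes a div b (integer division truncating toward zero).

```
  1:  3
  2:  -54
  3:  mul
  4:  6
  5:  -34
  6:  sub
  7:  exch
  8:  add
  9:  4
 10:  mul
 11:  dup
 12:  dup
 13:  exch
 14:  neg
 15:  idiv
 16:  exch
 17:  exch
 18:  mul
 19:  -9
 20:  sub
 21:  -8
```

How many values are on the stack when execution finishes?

2

3    → [3]
-54  → [3, -54]
mul  → [-162]
6    → [-162, 6]
-34  → [-162, 6, -34]
sub  → [-162, 40]
exch → [40, -162]
add  → [-122]
4    → [-122, 4]
mul  → [-488]
dup  → [-488, -488]
dup  → [-488, -488, -488]
exch → [-488, -488, -488]
neg  → [-488, -488, 488]
idiv → [-488, -1]
exch → [-1, -488]
exch → [-488, -1]
mul  → [488]
-9   → [488, -9]
sub  → [497]
-8   → [497, -8]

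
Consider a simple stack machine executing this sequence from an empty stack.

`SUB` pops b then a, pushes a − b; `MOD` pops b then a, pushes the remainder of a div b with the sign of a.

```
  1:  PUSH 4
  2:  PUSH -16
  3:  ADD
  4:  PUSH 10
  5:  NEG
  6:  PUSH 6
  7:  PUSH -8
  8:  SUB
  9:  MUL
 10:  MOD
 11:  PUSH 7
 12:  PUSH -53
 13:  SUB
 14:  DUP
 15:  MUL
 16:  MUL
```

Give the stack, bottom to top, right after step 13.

[-12, 60]

PUSH 4   → [4]
PUSH -16 → [4, -16]
ADD      → [-12]
PUSH 10  → [-12, 10]
NEG      → [-12, -10]
PUSH 6   → [-12, -10, 6]
PUSH -8  → [-12, -10, 6, -8]
SUB      → [-12, -10, 14]
MUL      → [-12, -140]
MOD      → [-12]
PUSH 7   → [-12, 7]
PUSH -53 → [-12, 7, -53]
SUB      → [-12, 60]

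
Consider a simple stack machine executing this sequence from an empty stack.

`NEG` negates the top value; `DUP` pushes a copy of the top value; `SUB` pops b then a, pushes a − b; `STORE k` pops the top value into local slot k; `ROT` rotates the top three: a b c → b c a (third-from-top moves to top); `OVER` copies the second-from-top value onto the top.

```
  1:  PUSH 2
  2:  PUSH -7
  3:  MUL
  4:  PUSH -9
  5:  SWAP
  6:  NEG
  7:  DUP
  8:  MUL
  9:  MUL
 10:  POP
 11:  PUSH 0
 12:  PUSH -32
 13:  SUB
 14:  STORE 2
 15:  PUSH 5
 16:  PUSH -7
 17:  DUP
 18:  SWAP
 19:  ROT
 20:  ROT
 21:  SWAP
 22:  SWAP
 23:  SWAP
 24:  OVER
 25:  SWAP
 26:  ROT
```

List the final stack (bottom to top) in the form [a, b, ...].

[-7, -7, 5, -7]

PUSH 2   -> [2]
PUSH -7  -> [2, -7]
MUL      -> [-14]
PUSH -9  -> [-14, -9]
SWAP     -> [-9, -14]
NEG      -> [-9, 14]
DUP      -> [-9, 14, 14]
MUL      -> [-9, 196]
MUL      -> [-1764]
POP      -> []
PUSH 0   -> [0]
PUSH -32 -> [0, -32]
SUB      -> [32]
STORE 2  -> []
PUSH 5   -> [5]
PUSH -7  -> [5, -7]
DUP      -> [5, -7, -7]
SWAP     -> [5, -7, -7]
ROT      -> [-7, -7, 5]
ROT      -> [-7, 5, -7]
SWAP     -> [-7, -7, 5]
SWAP     -> [-7, 5, -7]
SWAP     -> [-7, -7, 5]
OVER     -> [-7, -7, 5, -7]
SWAP     -> [-7, -7, -7, 5]
ROT      -> [-7, -7, 5, -7]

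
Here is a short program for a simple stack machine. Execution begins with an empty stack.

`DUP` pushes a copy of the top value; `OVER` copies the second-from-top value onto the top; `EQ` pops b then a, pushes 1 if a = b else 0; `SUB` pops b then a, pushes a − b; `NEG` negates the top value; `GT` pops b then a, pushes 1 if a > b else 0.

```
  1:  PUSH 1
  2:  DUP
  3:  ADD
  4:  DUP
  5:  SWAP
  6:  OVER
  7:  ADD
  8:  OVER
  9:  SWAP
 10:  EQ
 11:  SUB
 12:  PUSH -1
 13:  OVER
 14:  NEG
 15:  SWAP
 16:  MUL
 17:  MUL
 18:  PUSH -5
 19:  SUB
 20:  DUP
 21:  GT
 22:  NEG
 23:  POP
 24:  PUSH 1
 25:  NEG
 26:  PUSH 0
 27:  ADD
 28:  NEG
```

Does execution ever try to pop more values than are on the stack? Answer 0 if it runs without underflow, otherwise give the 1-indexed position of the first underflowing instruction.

PUSH 1  : 1
DUP     : 1 1
ADD     : 2
DUP     : 2 2
SWAP    : 2 2
OVER    : 2 2 2
ADD     : 2 4
OVER    : 2 4 2
SWAP    : 2 2 4
EQ      : 2 0
SUB     : 2
PUSH -1 : 2 -1
OVER    : 2 -1 2
NEG     : 2 -1 -2
SWAP    : 2 -2 -1
MUL     : 2 2
MUL     : 4
PUSH -5 : 4 -5
SUB     : 9
DUP     : 9 9
GT      : 0
NEG     : 0
POP     : (empty)
PUSH 1  : 1
NEG     : -1
PUSH 0  : -1 0
ADD     : -1
NEG     : 1

0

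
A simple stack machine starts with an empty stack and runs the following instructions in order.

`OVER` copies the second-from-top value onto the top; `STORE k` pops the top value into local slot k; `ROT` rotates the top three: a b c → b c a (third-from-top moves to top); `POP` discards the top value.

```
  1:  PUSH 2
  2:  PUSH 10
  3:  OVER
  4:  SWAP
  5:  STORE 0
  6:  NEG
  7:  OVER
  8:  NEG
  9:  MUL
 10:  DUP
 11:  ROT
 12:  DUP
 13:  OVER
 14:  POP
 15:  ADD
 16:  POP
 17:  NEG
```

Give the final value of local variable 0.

10

PUSH 2   2
PUSH 10  2 10
OVER     2 10 2
SWAP     2 2 10
STORE 0  2 2
NEG      2 -2
OVER     2 -2 2
NEG      2 -2 -2
MUL      2 4
DUP      2 4 4
ROT      4 4 2
DUP      4 4 2 2
OVER     4 4 2 2 2
POP      4 4 2 2
ADD      4 4 4
POP      4 4
NEG      4 -4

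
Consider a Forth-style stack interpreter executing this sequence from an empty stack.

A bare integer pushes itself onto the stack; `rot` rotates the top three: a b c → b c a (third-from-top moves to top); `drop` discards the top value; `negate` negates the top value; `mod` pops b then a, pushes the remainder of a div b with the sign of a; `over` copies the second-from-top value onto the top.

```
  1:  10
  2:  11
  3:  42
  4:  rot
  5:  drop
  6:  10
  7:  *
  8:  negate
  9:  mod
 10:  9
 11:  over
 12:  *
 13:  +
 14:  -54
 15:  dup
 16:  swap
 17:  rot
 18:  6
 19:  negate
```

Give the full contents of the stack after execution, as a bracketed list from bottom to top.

10     → [10]
11     → [10, 11]
42     → [10, 11, 42]
rot    → [11, 42, 10]
drop   → [11, 42]
10     → [11, 42, 10]
*      → [11, 420]
negate → [11, -420]
mod    → [11]
9      → [11, 9]
over   → [11, 9, 11]
*      → [11, 99]
+      → [110]
-54    → [110, -54]
dup    → [110, -54, -54]
swap   → [110, -54, -54]
rot    → [-54, -54, 110]
6      → [-54, -54, 110, 6]
negate → [-54, -54, 110, -6]

[-54, -54, 110, -6]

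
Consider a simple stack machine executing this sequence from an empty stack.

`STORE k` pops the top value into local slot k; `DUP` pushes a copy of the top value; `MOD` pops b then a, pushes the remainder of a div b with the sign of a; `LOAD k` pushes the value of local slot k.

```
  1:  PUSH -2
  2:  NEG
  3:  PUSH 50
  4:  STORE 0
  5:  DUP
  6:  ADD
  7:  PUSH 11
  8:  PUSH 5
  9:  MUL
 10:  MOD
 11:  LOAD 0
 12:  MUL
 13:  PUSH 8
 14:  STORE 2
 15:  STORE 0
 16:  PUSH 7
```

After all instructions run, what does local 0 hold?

PUSH -2 -> -2
NEG     -> 2
PUSH 50 -> 2 50
STORE 0 -> 2
DUP     -> 2 2
ADD     -> 4
PUSH 11 -> 4 11
PUSH 5  -> 4 11 5
MUL     -> 4 55
MOD     -> 4
LOAD 0  -> 4 50
MUL     -> 200
PUSH 8  -> 200 8
STORE 2 -> 200
STORE 0 -> (empty)
PUSH 7  -> 7

200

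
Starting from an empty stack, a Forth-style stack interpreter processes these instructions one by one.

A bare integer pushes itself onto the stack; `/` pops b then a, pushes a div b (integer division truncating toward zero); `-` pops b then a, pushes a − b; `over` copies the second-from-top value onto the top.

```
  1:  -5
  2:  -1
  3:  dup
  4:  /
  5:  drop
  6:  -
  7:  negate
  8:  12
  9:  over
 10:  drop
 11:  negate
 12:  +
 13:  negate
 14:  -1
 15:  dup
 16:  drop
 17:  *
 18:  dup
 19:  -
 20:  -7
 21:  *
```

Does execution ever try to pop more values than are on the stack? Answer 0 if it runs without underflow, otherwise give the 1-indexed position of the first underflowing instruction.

-5   : -5
-1   : -5 -1
dup  : -5 -1 -1
/    : -5 1
drop : -5
-  — needs 2 operands, stack has 1 → underflow

6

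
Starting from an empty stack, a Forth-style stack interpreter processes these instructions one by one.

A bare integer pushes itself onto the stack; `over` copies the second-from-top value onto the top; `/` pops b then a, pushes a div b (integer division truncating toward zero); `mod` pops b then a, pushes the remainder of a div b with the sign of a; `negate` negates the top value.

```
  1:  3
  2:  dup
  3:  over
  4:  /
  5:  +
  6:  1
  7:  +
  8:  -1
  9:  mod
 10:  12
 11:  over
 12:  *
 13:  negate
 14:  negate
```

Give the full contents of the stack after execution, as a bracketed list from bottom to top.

[0, 0]

3      → 3
dup    → 3 3
over   → 3 3 3
/      → 3 1
+      → 4
1      → 4 1
+      → 5
-1     → 5 -1
mod    → 0
12     → 0 12
over   → 0 12 0
*      → 0 0
negate → 0 0
negate → 0 0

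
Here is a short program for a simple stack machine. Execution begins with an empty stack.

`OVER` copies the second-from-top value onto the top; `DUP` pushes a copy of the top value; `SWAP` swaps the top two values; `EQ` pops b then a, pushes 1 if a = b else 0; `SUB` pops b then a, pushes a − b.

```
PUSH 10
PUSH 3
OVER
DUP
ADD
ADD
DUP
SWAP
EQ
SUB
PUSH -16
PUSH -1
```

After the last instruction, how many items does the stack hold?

PUSH 10  -> [10]
PUSH 3   -> [10, 3]
OVER     -> [10, 3, 10]
DUP      -> [10, 3, 10, 10]
ADD      -> [10, 3, 20]
ADD      -> [10, 23]
DUP      -> [10, 23, 23]
SWAP     -> [10, 23, 23]
EQ       -> [10, 1]
SUB      -> [9]
PUSH -16 -> [9, -16]
PUSH -1  -> [9, -16, -1]

3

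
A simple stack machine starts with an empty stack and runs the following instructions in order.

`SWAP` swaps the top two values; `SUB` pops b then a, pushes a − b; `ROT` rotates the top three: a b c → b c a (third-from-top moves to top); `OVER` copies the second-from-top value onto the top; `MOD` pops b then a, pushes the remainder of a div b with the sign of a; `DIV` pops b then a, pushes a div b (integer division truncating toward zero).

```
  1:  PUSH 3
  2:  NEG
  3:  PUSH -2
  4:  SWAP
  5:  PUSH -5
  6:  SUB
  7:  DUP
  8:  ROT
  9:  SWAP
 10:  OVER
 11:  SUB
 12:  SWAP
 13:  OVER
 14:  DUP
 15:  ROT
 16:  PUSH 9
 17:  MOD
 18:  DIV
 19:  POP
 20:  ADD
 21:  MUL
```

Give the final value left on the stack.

16

PUSH 3  -> 3
NEG     -> -3
PUSH -2 -> -3 -2
SWAP    -> -2 -3
PUSH -5 -> -2 -3 -5
SUB     -> -2 2
DUP     -> -2 2 2
ROT     -> 2 2 -2
SWAP    -> 2 -2 2
OVER    -> 2 -2 2 -2
SUB     -> 2 -2 4
SWAP    -> 2 4 -2
OVER    -> 2 4 -2 4
DUP     -> 2 4 -2 4 4
ROT     -> 2 4 4 4 -2
PUSH 9  -> 2 4 4 4 -2 9
MOD     -> 2 4 4 4 -2
DIV     -> 2 4 4 -2
POP     -> 2 4 4
ADD     -> 2 8
MUL     -> 16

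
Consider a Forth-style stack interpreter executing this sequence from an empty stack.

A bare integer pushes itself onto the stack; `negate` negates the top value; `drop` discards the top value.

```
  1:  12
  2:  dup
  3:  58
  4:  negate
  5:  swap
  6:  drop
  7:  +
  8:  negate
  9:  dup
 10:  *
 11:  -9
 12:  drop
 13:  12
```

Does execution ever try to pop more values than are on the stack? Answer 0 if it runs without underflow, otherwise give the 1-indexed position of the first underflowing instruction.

0

12     → [12]
dup    → [12, 12]
58     → [12, 12, 58]
negate → [12, 12, -58]
swap   → [12, -58, 12]
drop   → [12, -58]
+      → [-46]
negate → [46]
dup    → [46, 46]
*      → [2116]
-9     → [2116, -9]
drop   → [2116]
12     → [2116, 12]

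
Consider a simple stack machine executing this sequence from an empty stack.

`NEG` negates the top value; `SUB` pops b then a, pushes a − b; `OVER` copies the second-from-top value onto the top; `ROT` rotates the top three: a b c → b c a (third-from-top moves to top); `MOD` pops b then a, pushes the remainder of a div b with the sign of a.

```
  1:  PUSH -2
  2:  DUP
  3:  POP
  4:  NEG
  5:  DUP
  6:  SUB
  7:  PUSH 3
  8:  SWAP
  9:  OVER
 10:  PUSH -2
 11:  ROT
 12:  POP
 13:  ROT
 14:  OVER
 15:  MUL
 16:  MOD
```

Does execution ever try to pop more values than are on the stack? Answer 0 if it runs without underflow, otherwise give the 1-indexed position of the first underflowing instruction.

PUSH -2 : [-2]
DUP     : [-2, -2]
POP     : [-2]
NEG     : [2]
DUP     : [2, 2]
SUB     : [0]
PUSH 3  : [0, 3]
SWAP    : [3, 0]
OVER    : [3, 0, 3]
PUSH -2 : [3, 0, 3, -2]
ROT     : [3, 3, -2, 0]
POP     : [3, 3, -2]
ROT     : [3, -2, 3]
OVER    : [3, -2, 3, -2]
MUL     : [3, -2, -6]
MOD     : [3, -2]

0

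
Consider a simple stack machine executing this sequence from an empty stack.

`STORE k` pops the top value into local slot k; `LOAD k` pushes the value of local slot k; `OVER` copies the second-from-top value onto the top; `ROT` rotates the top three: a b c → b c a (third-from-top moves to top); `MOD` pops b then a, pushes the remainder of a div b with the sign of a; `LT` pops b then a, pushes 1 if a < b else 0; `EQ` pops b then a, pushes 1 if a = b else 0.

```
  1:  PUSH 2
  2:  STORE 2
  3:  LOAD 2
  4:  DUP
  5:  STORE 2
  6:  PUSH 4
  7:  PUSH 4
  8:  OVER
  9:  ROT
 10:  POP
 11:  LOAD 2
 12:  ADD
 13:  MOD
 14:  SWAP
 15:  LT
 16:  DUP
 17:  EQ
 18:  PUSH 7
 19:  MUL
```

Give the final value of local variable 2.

2

PUSH 2  -> 2
STORE 2 -> (empty)
LOAD 2  -> 2
DUP     -> 2 2
STORE 2 -> 2
PUSH 4  -> 2 4
PUSH 4  -> 2 4 4
OVER    -> 2 4 4 4
ROT     -> 2 4 4 4
POP     -> 2 4 4
LOAD 2  -> 2 4 4 2
ADD     -> 2 4 6
MOD     -> 2 4
SWAP    -> 4 2
LT      -> 0
DUP     -> 0 0
EQ      -> 1
PUSH 7  -> 1 7
MUL     -> 7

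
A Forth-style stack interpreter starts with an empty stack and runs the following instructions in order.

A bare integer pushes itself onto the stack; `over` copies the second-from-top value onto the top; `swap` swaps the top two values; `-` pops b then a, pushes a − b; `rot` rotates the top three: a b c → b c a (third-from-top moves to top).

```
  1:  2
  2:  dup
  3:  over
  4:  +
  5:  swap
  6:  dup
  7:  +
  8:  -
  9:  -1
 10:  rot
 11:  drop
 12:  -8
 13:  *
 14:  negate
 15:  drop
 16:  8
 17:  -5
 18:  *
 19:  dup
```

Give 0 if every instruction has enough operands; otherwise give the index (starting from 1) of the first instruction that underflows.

2    → [2]
dup  → [2, 2]
over → [2, 2, 2]
+    → [2, 4]
swap → [4, 2]
dup  → [4, 2, 2]
+    → [4, 4]
-    → [0]
-1   → [0, -1]
rot  — needs 3 operands, stack has 2 → underflow

10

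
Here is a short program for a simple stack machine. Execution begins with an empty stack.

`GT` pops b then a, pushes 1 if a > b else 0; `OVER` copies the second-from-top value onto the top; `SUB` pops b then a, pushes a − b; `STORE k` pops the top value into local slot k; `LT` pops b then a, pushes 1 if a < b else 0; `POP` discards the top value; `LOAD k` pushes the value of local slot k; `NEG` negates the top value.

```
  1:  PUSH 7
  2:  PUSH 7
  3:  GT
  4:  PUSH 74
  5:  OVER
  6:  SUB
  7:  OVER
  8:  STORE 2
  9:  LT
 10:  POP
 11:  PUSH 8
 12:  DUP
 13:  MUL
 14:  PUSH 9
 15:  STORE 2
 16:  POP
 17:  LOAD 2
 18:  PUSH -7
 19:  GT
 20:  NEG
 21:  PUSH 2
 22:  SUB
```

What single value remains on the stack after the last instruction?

PUSH 7  → [7]
PUSH 7  → [7, 7]
GT      → [0]
PUSH 74 → [0, 74]
OVER    → [0, 74, 0]
SUB     → [0, 74]
OVER    → [0, 74, 0]
STORE 2 → [0, 74]
LT      → [1]
POP     → []
PUSH 8  → [8]
DUP     → [8, 8]
MUL     → [64]
PUSH 9  → [64, 9]
STORE 2 → [64]
POP     → []
LOAD 2  → [9]
PUSH -7 → [9, -7]
GT      → [1]
NEG     → [-1]
PUSH 2  → [-1, 2]
SUB     → [-3]

-3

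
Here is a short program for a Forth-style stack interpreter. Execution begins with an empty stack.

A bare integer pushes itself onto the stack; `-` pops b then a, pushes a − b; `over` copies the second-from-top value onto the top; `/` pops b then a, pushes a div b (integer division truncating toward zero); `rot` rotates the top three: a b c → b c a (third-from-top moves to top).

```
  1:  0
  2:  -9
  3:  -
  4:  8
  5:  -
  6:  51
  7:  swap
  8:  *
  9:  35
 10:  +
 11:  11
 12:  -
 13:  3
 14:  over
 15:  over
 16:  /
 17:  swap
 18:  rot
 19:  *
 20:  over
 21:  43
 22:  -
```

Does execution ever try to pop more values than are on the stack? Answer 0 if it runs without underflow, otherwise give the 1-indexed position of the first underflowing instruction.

0

0     0
-9    0 -9
-     9
8     9 8
-     1
51    1 51
swap  51 1
*     51
35    51 35
+     86
11    86 11
-     75
3     75 3
over  75 3 75
over  75 3 75 3
/     75 3 25
swap  75 25 3
rot   25 3 75
*     25 225
over  25 225 25
43    25 225 25 43
-     25 225 -18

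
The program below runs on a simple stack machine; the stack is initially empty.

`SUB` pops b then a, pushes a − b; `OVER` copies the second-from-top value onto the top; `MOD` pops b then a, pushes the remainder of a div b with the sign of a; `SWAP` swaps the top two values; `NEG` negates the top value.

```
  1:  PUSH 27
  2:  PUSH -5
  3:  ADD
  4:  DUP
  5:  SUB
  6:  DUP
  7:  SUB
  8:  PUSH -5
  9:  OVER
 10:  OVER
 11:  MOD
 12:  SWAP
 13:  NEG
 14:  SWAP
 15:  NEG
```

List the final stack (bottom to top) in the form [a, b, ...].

PUSH 27 → [27]
PUSH -5 → [27, -5]
ADD     → [22]
DUP     → [22, 22]
SUB     → [0]
DUP     → [0, 0]
SUB     → [0]
PUSH -5 → [0, -5]
OVER    → [0, -5, 0]
OVER    → [0, -5, 0, -5]
MOD     → [0, -5, 0]
SWAP    → [0, 0, -5]
NEG     → [0, 0, 5]
SWAP    → [0, 5, 0]
NEG     → [0, 5, 0]

[0, 5, 0]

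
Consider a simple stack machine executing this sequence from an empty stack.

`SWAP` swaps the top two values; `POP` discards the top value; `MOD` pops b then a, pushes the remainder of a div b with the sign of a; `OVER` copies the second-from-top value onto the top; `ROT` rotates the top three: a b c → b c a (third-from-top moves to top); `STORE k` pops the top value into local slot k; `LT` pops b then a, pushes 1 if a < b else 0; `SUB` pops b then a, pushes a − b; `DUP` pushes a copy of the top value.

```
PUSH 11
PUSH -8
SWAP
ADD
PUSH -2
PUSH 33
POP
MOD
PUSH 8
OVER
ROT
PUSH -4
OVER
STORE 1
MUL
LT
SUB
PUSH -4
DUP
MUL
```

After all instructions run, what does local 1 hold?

PUSH 11 : 11
PUSH -8 : 11 -8
SWAP    : -8 11
ADD     : 3
PUSH -2 : 3 -2
PUSH 33 : 3 -2 33
POP     : 3 -2
MOD     : 1
PUSH 8  : 1 8
OVER    : 1 8 1
ROT     : 8 1 1
PUSH -4 : 8 1 1 -4
OVER    : 8 1 1 -4 1
STORE 1 : 8 1 1 -4
MUL     : 8 1 -4
LT      : 8 0
SUB     : 8
PUSH -4 : 8 -4
DUP     : 8 -4 -4
MUL     : 8 16

1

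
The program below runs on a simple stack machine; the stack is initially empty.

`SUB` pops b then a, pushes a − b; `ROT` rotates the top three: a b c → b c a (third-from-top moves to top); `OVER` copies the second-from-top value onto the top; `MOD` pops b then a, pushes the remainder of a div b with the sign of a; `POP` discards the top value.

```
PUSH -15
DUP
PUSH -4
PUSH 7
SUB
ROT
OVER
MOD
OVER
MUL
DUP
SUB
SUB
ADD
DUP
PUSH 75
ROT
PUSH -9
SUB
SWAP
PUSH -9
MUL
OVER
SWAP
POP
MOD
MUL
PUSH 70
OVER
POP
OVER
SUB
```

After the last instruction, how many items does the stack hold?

2

PUSH -15 -> [-15]
DUP      -> [-15, -15]
PUSH -4  -> [-15, -15, -4]
PUSH 7   -> [-15, -15, -4, 7]
SUB      -> [-15, -15, -11]
ROT      -> [-15, -11, -15]
OVER     -> [-15, -11, -15, -11]
MOD      -> [-15, -11, -4]
OVER     -> [-15, -11, -4, -11]
MUL      -> [-15, -11, 44]
DUP      -> [-15, -11, 44, 44]
SUB      -> [-15, -11, 0]
SUB      -> [-15, -11]
ADD      -> [-26]
DUP      -> [-26, -26]
PUSH 75  -> [-26, -26, 75]
ROT      -> [-26, 75, -26]
PUSH -9  -> [-26, 75, -26, -9]
SUB      -> [-26, 75, -17]
SWAP     -> [-26, -17, 75]
PUSH -9  -> [-26, -17, 75, -9]
MUL      -> [-26, -17, -675]
OVER     -> [-26, -17, -675, -17]
SWAP     -> [-26, -17, -17, -675]
POP      -> [-26, -17, -17]
MOD      -> [-26, 0]
MUL      -> [0]
PUSH 70  -> [0, 70]
OVER     -> [0, 70, 0]
POP      -> [0, 70]
OVER     -> [0, 70, 0]
SUB      -> [0, 70]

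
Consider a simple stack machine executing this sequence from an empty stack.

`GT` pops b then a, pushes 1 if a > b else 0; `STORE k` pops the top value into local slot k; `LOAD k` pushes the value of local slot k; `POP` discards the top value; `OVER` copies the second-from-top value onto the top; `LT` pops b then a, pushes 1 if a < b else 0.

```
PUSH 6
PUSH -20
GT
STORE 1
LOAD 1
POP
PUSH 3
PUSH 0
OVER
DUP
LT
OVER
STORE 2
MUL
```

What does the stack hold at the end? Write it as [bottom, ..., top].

PUSH 6   -> 6
PUSH -20 -> 6 -20
GT       -> 1
STORE 1  -> (empty)
LOAD 1   -> 1
POP      -> (empty)
PUSH 3   -> 3
PUSH 0   -> 3 0
OVER     -> 3 0 3
DUP      -> 3 0 3 3
LT       -> 3 0 0
OVER     -> 3 0 0 0
STORE 2  -> 3 0 0
MUL      -> 3 0

[3, 0]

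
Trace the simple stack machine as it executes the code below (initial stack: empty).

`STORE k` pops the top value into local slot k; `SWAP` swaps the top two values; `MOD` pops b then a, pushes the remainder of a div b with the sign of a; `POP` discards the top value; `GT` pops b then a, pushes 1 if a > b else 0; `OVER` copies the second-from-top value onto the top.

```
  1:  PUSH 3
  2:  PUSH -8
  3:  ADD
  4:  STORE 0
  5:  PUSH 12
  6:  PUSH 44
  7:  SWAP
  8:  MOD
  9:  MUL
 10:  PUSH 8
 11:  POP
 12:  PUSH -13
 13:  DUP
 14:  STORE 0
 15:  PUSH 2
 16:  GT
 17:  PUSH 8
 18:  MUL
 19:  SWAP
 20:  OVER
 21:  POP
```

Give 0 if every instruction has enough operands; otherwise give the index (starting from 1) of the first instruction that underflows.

9

PUSH 3   [3]
PUSH -8  [3, -8]
ADD      [-5]
STORE 0  []
PUSH 12  [12]
PUSH 44  [12, 44]
SWAP     [44, 12]
MOD      [8]
MUL  — needs 2 operands, stack has 1 → underflow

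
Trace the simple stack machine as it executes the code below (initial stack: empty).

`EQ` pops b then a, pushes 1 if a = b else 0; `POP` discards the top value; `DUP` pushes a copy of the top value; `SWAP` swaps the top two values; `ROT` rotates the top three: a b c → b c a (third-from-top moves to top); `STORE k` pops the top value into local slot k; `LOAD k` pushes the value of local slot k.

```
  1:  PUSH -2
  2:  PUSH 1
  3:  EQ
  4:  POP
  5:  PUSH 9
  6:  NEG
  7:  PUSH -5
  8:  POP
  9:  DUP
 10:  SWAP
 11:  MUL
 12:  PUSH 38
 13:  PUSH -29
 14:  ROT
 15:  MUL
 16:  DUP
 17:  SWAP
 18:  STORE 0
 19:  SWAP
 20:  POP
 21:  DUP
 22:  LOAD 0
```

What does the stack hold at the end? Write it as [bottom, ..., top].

[-2349, -2349, -2349]

PUSH -2   -2
PUSH 1    -2 1
EQ        0
POP       (empty)
PUSH 9    9
NEG       -9
PUSH -5   -9 -5
POP       -9
DUP       -9 -9
SWAP      -9 -9
MUL       81
PUSH 38   81 38
PUSH -29  81 38 -29
ROT       38 -29 81
MUL       38 -2349
DUP       38 -2349 -2349
SWAP      38 -2349 -2349
STORE 0   38 -2349
SWAP      -2349 38
POP       -2349
DUP       -2349 -2349
LOAD 0    -2349 -2349 -2349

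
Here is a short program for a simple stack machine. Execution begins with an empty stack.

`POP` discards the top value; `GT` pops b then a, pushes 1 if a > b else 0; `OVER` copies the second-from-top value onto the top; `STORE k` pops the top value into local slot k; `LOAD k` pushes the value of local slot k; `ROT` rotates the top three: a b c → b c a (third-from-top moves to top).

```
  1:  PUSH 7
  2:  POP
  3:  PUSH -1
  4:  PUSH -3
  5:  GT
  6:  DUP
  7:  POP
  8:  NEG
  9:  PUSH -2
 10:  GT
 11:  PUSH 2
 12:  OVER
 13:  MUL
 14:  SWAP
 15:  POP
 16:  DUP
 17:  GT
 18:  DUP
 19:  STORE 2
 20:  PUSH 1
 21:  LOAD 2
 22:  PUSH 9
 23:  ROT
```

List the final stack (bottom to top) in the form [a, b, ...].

[0, 0, 9, 1]

PUSH 7   [7]
POP      []
PUSH -1  [-1]
PUSH -3  [-1, -3]
GT       [1]
DUP      [1, 1]
POP      [1]
NEG      [-1]
PUSH -2  [-1, -2]
GT       [1]
PUSH 2   [1, 2]
OVER     [1, 2, 1]
MUL      [1, 2]
SWAP     [2, 1]
POP      [2]
DUP      [2, 2]
GT       [0]
DUP      [0, 0]
STORE 2  [0]
PUSH 1   [0, 1]
LOAD 2   [0, 1, 0]
PUSH 9   [0, 1, 0, 9]
ROT      [0, 0, 9, 1]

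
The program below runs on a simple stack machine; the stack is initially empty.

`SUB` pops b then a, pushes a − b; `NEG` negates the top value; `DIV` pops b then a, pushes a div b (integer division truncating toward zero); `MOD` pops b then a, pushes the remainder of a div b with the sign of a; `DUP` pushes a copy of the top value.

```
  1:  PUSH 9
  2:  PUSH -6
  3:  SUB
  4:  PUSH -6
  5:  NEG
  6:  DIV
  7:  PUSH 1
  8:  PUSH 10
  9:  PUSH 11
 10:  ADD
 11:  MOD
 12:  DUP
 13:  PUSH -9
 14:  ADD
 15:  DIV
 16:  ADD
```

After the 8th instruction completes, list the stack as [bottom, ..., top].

PUSH 9  : 9
PUSH -6 : 9 -6
SUB     : 15
PUSH -6 : 15 -6
NEG     : 15 6
DIV     : 2
PUSH 1  : 2 1
PUSH 10 : 2 1 10

[2, 1, 10]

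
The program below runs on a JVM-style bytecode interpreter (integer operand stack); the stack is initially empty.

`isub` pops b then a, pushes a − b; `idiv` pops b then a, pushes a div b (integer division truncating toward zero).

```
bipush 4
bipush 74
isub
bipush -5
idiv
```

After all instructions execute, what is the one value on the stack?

bipush 4   [4]
bipush 74  [4, 74]
isub       [-70]
bipush -5  [-70, -5]
idiv       [14]

14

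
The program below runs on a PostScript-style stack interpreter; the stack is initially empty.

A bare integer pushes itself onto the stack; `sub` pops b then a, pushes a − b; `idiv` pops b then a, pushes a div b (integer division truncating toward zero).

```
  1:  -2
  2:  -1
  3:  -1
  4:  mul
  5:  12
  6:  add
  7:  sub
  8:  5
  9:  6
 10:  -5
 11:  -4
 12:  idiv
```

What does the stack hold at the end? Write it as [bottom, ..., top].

[-15, 5, 6, 1]

-2    [-2]
-1    [-2, -1]
-1    [-2, -1, -1]
mul   [-2, 1]
12    [-2, 1, 12]
add   [-2, 13]
sub   [-15]
5     [-15, 5]
6     [-15, 5, 6]
-5    [-15, 5, 6, -5]
-4    [-15, 5, 6, -5, -4]
idiv  [-15, 5, 6, 1]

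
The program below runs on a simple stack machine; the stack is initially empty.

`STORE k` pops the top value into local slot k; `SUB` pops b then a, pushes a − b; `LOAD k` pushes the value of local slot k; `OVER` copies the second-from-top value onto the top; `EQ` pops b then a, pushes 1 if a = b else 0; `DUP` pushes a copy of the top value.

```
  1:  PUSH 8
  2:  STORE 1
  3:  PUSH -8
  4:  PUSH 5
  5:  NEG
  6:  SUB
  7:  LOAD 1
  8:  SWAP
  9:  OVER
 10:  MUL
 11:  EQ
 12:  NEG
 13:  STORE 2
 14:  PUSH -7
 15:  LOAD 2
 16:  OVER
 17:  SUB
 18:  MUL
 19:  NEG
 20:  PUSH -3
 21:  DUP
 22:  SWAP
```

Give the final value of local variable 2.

PUSH 8  : [8]
STORE 1 : []
PUSH -8 : [-8]
PUSH 5  : [-8, 5]
NEG     : [-8, -5]
SUB     : [-3]
LOAD 1  : [-3, 8]
SWAP    : [8, -3]
OVER    : [8, -3, 8]
MUL     : [8, -24]
EQ      : [0]
NEG     : [0]
STORE 2 : []
PUSH -7 : [-7]
LOAD 2  : [-7, 0]
OVER    : [-7, 0, -7]
SUB     : [-7, 7]
MUL     : [-49]
NEG     : [49]
PUSH -3 : [49, -3]
DUP     : [49, -3, -3]
SWAP    : [49, -3, -3]

0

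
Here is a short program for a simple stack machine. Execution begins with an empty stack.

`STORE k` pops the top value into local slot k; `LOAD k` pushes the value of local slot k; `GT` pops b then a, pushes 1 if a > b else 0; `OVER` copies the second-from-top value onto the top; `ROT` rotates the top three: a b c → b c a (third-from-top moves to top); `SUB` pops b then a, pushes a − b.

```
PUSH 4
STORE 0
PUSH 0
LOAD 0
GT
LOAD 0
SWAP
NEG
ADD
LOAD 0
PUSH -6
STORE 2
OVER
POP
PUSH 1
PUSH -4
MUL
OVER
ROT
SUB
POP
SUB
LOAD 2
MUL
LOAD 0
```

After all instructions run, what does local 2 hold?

PUSH 4  : [4]
STORE 0 : []
PUSH 0  : [0]
LOAD 0  : [0, 4]
GT      : [0]
LOAD 0  : [0, 4]
SWAP    : [4, 0]
NEG     : [4, 0]
ADD     : [4]
LOAD 0  : [4, 4]
PUSH -6 : [4, 4, -6]
STORE 2 : [4, 4]
OVER    : [4, 4, 4]
POP     : [4, 4]
PUSH 1  : [4, 4, 1]
PUSH -4 : [4, 4, 1, -4]
MUL     : [4, 4, -4]
OVER    : [4, 4, -4, 4]
ROT     : [4, -4, 4, 4]
SUB     : [4, -4, 0]
POP     : [4, -4]
SUB     : [8]
LOAD 2  : [8, -6]
MUL     : [-48]
LOAD 0  : [-48, 4]

-6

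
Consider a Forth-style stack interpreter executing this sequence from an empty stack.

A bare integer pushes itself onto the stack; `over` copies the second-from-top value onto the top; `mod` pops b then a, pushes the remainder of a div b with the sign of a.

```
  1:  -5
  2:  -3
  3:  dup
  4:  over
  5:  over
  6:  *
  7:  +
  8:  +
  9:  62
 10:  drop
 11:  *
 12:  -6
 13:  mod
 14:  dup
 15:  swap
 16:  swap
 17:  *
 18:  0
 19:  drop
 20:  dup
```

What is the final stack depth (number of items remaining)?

2

-5   -> -5
-3   -> -5 -3
dup  -> -5 -3 -3
over -> -5 -3 -3 -3
over -> -5 -3 -3 -3 -3
*    -> -5 -3 -3 9
+    -> -5 -3 6
+    -> -5 3
62   -> -5 3 62
drop -> -5 3
*    -> -15
-6   -> -15 -6
mod  -> -3
dup  -> -3 -3
swap -> -3 -3
swap -> -3 -3
*    -> 9
0    -> 9 0
drop -> 9
dup  -> 9 9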